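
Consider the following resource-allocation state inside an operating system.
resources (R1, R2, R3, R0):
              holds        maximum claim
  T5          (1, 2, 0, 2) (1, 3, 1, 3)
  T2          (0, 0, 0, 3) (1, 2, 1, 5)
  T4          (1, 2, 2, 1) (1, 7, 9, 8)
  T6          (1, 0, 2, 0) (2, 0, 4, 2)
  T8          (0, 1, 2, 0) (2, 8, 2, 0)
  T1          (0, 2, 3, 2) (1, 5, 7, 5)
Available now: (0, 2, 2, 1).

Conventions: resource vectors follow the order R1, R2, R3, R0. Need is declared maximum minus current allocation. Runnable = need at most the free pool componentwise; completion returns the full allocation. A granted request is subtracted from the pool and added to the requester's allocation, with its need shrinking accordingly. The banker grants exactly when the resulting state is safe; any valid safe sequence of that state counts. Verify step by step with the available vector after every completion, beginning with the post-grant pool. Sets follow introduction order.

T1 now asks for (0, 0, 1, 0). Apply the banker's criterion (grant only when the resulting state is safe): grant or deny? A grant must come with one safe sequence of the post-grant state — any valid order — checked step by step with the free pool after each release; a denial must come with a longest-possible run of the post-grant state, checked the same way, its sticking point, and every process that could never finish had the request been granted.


DENY: after the grant no complete ordering would exist.
Key observation: after T5, T2 the pool peaks at (1, 4, 1, 6), and each blocked process is short somewhere: T4 on R2, R3, R0; T6 on R3; T8 on R1, R2; T1 on R3.
After a pretend grant, a maximal execution: T5, T2 — then nothing else fits. Walking it through:
  pool = (0, 2, 1, 1)
  T5 needs (0, 1, 1, 1) <= (0, 2, 1, 1) -> finishes; pool += (1, 2, 0, 2) = (1, 4, 1, 3)
  T2 needs (1, 2, 1, 2) <= (1, 4, 1, 3) -> finishes; pool += (0, 0, 0, 3) = (1, 4, 1, 6)
  blocked: T4 wants (0, 5, 7, 7), pool (1, 4, 1, 6) — not enough R2, R3 and R0
  blocked: T6 wants (1, 0, 2, 2), pool (1, 4, 1, 6) — not enough R3
  blocked: T8 wants (2, 7, 0, 0), pool (1, 4, 1, 6) — not enough R1 and R2
  blocked: T1 wants (1, 3, 3, 3), pool (1, 4, 1, 6) — not enough R3
Processes that could never finish after the grant: T4, T6, T8 and T1.


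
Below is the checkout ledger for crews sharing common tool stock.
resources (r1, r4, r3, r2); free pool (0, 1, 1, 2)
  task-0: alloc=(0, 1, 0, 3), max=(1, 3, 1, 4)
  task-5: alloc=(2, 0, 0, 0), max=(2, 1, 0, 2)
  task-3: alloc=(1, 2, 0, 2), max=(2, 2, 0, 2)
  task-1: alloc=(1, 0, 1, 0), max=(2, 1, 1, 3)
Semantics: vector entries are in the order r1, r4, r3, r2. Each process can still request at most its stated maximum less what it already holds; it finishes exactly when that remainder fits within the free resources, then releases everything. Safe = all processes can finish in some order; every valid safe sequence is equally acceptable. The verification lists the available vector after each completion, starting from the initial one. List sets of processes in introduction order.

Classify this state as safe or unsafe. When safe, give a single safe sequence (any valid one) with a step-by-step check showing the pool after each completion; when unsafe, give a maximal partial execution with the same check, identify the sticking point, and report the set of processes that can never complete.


SAFE, for example via the order task-5, task-3, task-1, task-0.
Key observation: reading the order forward, task-5 is the first process whose need (0, 1, 0, 2) meets the free pool (0, 1, 1, 2) exactly on a resource it requests.
Step-by-step check:
  pool = (0, 1, 1, 2)
  task-5: need (0, 1, 0, 2) fits (0, 1, 1, 2); releases (2, 0, 0, 0), pool now (2, 1, 1, 2)
  task-3: need (1, 0, 0, 0) fits (2, 1, 1, 2); releases (1, 2, 0, 2), pool now (3, 3, 1, 4)
  task-1: need (1, 1, 0, 3) fits (3, 3, 1, 4); releases (1, 0, 1, 0), pool now (4, 3, 2, 4)
  task-0: need (1, 2, 1, 1) fits (4, 3, 2, 4); releases (0, 1, 0, 3), pool now (4, 4, 2, 7)


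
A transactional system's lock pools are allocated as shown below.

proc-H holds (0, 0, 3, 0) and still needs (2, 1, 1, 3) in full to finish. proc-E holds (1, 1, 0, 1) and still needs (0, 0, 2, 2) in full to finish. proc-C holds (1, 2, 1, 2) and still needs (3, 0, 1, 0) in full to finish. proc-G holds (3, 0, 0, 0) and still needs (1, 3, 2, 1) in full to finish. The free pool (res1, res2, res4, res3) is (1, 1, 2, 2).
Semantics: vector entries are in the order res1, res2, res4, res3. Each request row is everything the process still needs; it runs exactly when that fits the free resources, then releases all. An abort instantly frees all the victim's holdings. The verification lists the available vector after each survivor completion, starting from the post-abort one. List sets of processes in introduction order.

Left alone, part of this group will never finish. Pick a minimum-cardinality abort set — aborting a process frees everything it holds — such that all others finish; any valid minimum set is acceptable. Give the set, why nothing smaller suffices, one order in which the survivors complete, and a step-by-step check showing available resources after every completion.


Abort proc-C.
Key observation: the returned (1, 2, 1, 2) from proc-C is what brings proc-G — unrunnable before, under any order — into play at step 3.
Minimality: the empty abort set fails — the state is deadlocked as it stands.
One survivor order: proc-E, proc-H, proc-G. Walking it through (post-abort pool first):
  pool = (2, 3, 3, 4)
  proc-E needs (0, 0, 2, 2) <= (2, 3, 3, 4) -> finishes; pool += (1, 1, 0, 1) = (3, 4, 3, 5)
  proc-H needs (2, 1, 1, 3) <= (3, 4, 3, 5) -> finishes; pool += (0, 0, 3, 0) = (3, 4, 6, 5)
  proc-G needs (1, 3, 2, 1) <= (3, 4, 6, 5) -> finishes; pool += (3, 0, 0, 0) = (6, 4, 6, 5)


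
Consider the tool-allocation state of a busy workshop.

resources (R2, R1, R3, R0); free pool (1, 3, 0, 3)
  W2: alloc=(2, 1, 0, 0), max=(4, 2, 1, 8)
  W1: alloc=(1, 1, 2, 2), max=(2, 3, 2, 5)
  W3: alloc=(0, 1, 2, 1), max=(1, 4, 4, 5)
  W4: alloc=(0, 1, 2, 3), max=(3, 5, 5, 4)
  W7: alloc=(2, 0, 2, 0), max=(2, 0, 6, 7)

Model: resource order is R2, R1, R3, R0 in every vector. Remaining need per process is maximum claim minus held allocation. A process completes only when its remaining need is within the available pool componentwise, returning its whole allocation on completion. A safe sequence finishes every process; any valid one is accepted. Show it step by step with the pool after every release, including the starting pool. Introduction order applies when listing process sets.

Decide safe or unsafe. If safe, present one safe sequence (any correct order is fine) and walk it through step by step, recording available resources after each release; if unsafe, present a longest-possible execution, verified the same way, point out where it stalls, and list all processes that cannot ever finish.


The state is UNSAFE.
Key observation: after W1, W3 the pool peaks at (2, 5, 4, 6), and each blocked process is short somewhere: W2 on R0; W4 on R2; W7 on R0.
A maximal execution: W1, W3 — then nothing else fits. Verifying each step:
  pool = (1, 3, 0, 3)
  W1: need (1, 2, 0, 3) fits (1, 3, 0, 3); releases (1, 1, 2, 2), pool now (2, 4, 2, 5)
  W3: need (1, 3, 2, 4) fits (2, 4, 2, 5); releases (0, 1, 2, 1), pool now (2, 5, 4, 6)
  W2 still needs (2, 1, 1, 8) but only (2, 5, 4, 6) is free — short on R0
  W4 still needs (3, 4, 3, 1) but only (2, 5, 4, 6) is free — short on R2
  W7 still needs (0, 0, 4, 7) but only (2, 5, 4, 6) is free — short on R0
Never able to finish: W2, W4 and W7.


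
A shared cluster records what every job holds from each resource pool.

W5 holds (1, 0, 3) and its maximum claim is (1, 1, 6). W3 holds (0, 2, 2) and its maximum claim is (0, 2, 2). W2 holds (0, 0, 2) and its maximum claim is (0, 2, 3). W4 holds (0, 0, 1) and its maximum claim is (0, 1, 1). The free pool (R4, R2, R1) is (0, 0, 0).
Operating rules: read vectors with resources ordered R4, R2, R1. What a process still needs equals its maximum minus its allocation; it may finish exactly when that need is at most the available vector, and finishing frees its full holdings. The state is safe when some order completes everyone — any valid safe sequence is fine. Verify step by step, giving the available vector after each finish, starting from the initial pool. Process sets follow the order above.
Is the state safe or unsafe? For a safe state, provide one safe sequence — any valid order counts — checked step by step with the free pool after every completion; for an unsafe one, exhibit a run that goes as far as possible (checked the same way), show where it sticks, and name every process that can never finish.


SAFE — a valid safe sequence is W3, W2, W4, W5.
Key observation: W2 marks the first exact bind of the order: its need (0, 2, 1) fits the free (0, 2, 2) with zero slack on a requested resource.
Walking it through:
  pool = (0, 0, 0)
  W3 needs (0, 0, 0) <= (0, 0, 0) -> finishes; pool += (0, 2, 2) = (0, 2, 2)
  W2 needs (0, 2, 1) <= (0, 2, 2) -> finishes; pool += (0, 0, 2) = (0, 2, 4)
  W4 needs (0, 1, 0) <= (0, 2, 4) -> finishes; pool += (0, 0, 1) = (0, 2, 5)
  W5 needs (0, 1, 3) <= (0, 2, 5) -> finishes; pool += (1, 0, 3) = (1, 2, 8)


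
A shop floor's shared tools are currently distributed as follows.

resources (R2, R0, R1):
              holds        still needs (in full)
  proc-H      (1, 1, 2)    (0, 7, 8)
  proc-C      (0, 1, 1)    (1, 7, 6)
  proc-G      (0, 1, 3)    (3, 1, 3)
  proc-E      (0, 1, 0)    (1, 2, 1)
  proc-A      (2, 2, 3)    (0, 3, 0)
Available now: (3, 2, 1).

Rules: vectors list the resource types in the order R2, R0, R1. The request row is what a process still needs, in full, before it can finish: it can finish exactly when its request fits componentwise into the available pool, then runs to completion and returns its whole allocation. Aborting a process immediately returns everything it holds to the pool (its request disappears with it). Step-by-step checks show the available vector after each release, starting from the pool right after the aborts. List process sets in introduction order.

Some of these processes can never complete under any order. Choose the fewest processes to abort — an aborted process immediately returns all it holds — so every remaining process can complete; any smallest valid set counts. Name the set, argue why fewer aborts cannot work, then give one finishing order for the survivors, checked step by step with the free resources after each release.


The answer: abort proc-H.
Key observation: the returned (1, 1, 2) from proc-H is what brings proc-C — unrunnable before, under any order — into play at step 4.
Why nothing smaller works: aborting no one leaves the state deadlocked as given.
Survivors finish in the order: proc-E, proc-G, proc-A, proc-C. Step-by-step check (pool after the aborts first):
  pool = (4, 3, 3)
  proc-E: need (1, 2, 1) fits (4, 3, 3); releases (0, 1, 0), pool now (4, 4, 3)
  proc-G: need (3, 1, 3) fits (4, 4, 3); releases (0, 1, 3), pool now (4, 5, 6)
  proc-A: need (0, 3, 0) fits (4, 5, 6); releases (2, 2, 3), pool now (6, 7, 9)
  proc-C: need (1, 7, 6) fits (6, 7, 9); releases (0, 1, 1), pool now (6, 8, 10)


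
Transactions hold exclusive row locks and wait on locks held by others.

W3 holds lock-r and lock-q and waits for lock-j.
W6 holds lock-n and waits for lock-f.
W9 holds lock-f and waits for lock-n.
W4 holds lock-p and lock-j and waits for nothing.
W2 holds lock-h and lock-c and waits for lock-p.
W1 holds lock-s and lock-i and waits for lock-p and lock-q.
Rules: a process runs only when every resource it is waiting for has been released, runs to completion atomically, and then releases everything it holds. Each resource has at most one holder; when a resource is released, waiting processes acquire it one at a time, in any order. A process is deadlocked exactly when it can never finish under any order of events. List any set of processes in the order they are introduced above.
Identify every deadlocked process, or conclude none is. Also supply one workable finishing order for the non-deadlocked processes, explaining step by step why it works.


The deadlocked set is W6 and W9.
Key observation: along W6 -> W9 -> W6, each member waits on what the next one holds — a deadlock; no other process is dragged down with it.
One completion order for the rest: W4, W2, W3, W1.
Check, step by step:
  W4 waits on nothing -> runs at once and releases lock-p and lock-j
  W2 waits on lock-p — all released -> runs and releases lock-h and lock-c
  W3 waits on lock-j — all released -> runs and releases lock-r and lock-q
  W1 waits on lock-p and lock-q — all released -> runs and releases lock-s and lock-i


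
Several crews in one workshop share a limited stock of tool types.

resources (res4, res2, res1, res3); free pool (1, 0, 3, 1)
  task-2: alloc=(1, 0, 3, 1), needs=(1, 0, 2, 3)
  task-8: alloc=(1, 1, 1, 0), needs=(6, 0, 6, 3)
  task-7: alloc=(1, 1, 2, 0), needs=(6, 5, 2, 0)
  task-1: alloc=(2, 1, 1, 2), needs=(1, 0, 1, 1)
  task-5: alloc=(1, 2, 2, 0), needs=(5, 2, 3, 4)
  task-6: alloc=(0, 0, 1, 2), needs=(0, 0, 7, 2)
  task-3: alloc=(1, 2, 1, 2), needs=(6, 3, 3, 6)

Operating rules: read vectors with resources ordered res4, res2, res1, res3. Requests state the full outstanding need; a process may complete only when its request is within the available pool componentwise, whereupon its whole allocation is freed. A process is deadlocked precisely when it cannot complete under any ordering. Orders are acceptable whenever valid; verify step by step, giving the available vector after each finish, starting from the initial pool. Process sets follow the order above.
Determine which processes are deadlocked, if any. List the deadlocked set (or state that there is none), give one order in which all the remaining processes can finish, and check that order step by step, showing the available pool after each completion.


Deadlocked set: task-8, task-7, task-5 and task-3.
Key observation: even finishing task-1, task-2, task-6 leaves just (4, 1, 8, 6) free — too little res4 for any of the remaining processes.
The rest can finish in the order task-1, task-2, task-6. Step-by-step check:
  pool = (1, 0, 3, 1)
  run task-1 (needs (1, 0, 1, 1), free (1, 0, 3, 1)); after release of (2, 1, 1, 2) the pool is (3, 1, 4, 3)
  run task-2 (needs (1, 0, 2, 3), free (3, 1, 4, 3)); after release of (1, 0, 3, 1) the pool is (4, 1, 7, 4)
  run task-6 (needs (0, 0, 7, 2), free (4, 1, 7, 4)); after release of (0, 0, 1, 2) the pool is (4, 1, 8, 6)
The blocked processes can never fit:
  blocked: task-8 wants (6, 0, 6, 3), pool (4, 1, 8, 6) — not enough res4
  blocked: task-7 wants (6, 5, 2, 0), pool (4, 1, 8, 6) — not enough res4 and res2
  blocked: task-5 wants (5, 2, 3, 4), pool (4, 1, 8, 6) — not enough res4 and res2
  blocked: task-3 wants (6, 3, 3, 6), pool (4, 1, 8, 6) — not enough res4 and res2


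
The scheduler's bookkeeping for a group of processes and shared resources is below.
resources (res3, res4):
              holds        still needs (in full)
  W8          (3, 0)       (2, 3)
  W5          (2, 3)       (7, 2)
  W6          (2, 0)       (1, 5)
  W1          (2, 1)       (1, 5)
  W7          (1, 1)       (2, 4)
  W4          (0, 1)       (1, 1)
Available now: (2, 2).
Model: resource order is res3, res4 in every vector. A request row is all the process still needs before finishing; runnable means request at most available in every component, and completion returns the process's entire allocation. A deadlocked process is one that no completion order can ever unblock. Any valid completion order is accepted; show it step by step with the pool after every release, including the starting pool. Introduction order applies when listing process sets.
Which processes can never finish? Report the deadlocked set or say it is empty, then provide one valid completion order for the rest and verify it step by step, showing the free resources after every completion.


Deadlocked: W5, W6, W1 and W7.
Key observation: after W4, W8 the pool peaks at (5, 3), and each blocked process is short somewhere: W5 on res3; W6 on res4; W1 on res4; W7 on res4.
A valid finishing order for the others: W4, W8. Step-by-step check:
  pool = (2, 2)
  W4 needs (1, 1) <= (2, 2) -> finishes; pool += (0, 1) = (2, 3)
  W8 needs (2, 3) <= (2, 3) -> finishes; pool += (3, 0) = (5, 3)
None of the blocked processes ever fits:
  W5 still needs (7, 2) but only (5, 3) is free — short on res3
  W6 still needs (1, 5) but only (5, 3) is free — short on res4
  W1 still needs (1, 5) but only (5, 3) is free — short on res4
  W7 still needs (2, 4) but only (5, 3) is free — short on res4


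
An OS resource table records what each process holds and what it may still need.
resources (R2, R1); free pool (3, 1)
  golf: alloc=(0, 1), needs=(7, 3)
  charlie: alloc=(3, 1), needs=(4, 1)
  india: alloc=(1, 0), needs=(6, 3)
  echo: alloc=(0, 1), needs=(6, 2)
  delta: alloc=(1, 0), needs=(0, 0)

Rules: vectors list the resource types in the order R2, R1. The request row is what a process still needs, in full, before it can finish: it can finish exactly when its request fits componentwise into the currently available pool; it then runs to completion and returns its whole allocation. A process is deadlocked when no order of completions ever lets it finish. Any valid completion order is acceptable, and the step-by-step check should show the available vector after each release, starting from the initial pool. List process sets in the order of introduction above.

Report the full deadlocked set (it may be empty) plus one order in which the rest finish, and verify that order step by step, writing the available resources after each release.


The deadlocked set is empty.
Key observation: no deadlock: delta fits now, and the freed resources carry the rest through.
The rest can finish in the order delta, charlie, echo, india, golf. Walking it through:
  pool = (3, 1)
  delta: need (0, 0) fits (3, 1); releases (1, 0), pool now (4, 1)
  charlie: need (4, 1) fits (4, 1); releases (3, 1), pool now (7, 2)
  echo: need (6, 2) fits (7, 2); releases (0, 1), pool now (7, 3)
  india: need (6, 3) fits (7, 3); releases (1, 0), pool now (8, 3)
  golf: need (7, 3) fits (8, 3); releases (0, 1), pool now (8, 4)


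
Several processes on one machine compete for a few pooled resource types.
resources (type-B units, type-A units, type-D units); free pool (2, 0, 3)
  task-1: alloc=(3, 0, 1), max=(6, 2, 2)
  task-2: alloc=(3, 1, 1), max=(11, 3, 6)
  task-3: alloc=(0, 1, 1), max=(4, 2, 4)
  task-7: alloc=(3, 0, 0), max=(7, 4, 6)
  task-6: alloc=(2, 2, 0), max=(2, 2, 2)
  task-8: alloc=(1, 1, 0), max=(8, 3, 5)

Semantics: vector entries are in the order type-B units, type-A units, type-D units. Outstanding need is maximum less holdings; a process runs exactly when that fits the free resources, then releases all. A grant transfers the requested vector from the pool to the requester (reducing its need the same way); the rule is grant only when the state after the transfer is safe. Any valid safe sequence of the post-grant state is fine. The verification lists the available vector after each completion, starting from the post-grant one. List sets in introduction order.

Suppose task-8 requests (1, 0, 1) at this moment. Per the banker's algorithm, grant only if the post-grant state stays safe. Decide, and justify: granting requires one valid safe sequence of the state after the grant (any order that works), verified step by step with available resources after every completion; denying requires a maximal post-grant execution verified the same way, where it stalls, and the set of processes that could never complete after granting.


GRANT: granting preserves safety; a valid post-grant sequence is task-6, task-1, task-3, task-8, task-2, task-7.
Key observation: after the grant the pool drops to (1, 0, 2), which still lets task-6 finish first and unwind the rest.
Step-by-step check of the post-grant state:
  pool = (1, 0, 2)
  task-6: need (0, 0, 2) fits (1, 0, 2); releases (2, 2, 0), pool now (3, 2, 2)
  task-1: need (3, 2, 1) fits (3, 2, 2); releases (3, 0, 1), pool now (6, 2, 3)
  task-3: need (4, 1, 3) fits (6, 2, 3); releases (0, 1, 1), pool now (6, 3, 4)
  task-8: need (6, 2, 4) fits (6, 3, 4); releases (2, 1, 1), pool now (8, 4, 5)
  task-2: need (8, 2, 5) fits (8, 4, 5); releases (3, 1, 1), pool now (11, 5, 6)
  task-7: need (4, 4, 6) fits (11, 5, 6); releases (3, 0, 0), pool now (14, 5, 6)


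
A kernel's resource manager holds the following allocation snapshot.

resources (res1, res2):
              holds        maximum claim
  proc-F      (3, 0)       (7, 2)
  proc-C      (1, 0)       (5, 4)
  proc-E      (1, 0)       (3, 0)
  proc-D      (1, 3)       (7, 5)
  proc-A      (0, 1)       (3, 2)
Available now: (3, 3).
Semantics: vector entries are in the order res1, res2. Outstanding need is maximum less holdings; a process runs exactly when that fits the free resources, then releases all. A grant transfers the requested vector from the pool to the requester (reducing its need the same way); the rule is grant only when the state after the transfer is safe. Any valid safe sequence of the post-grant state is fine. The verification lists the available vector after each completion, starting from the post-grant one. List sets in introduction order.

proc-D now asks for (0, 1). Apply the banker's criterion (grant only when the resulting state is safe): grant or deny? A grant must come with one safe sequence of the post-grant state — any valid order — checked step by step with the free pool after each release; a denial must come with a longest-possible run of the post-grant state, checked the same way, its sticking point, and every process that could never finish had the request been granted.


GRANT: granting preserves safety; a valid post-grant sequence is proc-E, proc-F, proc-A, proc-D, proc-C.
Key observation: with (3, 2) left after the transfer, proc-E can run at once — the state stays safe.
Step-by-step check of the post-grant state:
  pool = (3, 2)
  proc-E: need (2, 0) fits (3, 2); releases (1, 0), pool now (4, 2)
  proc-F: need (4, 2) fits (4, 2); releases (3, 0), pool now (7, 2)
  proc-A: need (3, 1) fits (7, 2); releases (0, 1), pool now (7, 3)
  proc-D: need (6, 1) fits (7, 3); releases (1, 4), pool now (8, 7)
  proc-C: need (4, 4) fits (8, 7); releases (1, 0), pool now (9, 7)


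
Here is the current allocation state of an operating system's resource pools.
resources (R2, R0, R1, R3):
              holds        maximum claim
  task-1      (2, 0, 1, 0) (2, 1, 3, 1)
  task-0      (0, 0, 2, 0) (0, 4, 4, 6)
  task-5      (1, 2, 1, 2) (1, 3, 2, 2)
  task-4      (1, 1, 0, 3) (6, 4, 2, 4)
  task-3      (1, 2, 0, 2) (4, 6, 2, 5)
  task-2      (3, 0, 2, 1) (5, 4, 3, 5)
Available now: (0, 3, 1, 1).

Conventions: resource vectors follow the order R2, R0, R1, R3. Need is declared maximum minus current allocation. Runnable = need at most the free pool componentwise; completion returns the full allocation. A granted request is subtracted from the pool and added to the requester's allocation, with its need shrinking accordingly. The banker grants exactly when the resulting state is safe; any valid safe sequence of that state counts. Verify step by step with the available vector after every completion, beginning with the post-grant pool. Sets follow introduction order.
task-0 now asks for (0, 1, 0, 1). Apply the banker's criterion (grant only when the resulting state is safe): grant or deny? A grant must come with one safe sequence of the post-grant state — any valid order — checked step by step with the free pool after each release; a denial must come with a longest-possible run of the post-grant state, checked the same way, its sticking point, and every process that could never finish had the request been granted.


DENY. Granting would leave the state unsafe.
Key observation: after task-5, task-1 the pool peaks at (3, 4, 3, 2), and each blocked process is short somewhere: task-0 on R3; task-4 on R2; task-3 on R3; task-2 on R3.
Pretend the grant happened; the run task-5, task-1 goes as far as possible. Walking it through:
  pool = (0, 2, 1, 0)
  run task-5 (needs (0, 1, 1, 0), free (0, 2, 1, 0)); after release of (1, 2, 1, 2) the pool is (1, 4, 2, 2)
  run task-1 (needs (0, 1, 2, 1), free (1, 4, 2, 2)); after release of (2, 0, 1, 0) the pool is (3, 4, 3, 2)
  task-0 cannot run: need (0, 3, 2, 5) vs free (3, 4, 3, 2) (insufficient R3)
  task-4 cannot run: need (5, 3, 2, 1) vs free (3, 4, 3, 2) (insufficient R2)
  task-3 cannot run: need (3, 4, 2, 3) vs free (3, 4, 3, 2) (insufficient R3)
  task-2 cannot run: need (2, 4, 1, 4) vs free (3, 4, 3, 2) (insufficient R3)
Had the request been granted, task-0, task-4, task-3 and task-2 could never finish.


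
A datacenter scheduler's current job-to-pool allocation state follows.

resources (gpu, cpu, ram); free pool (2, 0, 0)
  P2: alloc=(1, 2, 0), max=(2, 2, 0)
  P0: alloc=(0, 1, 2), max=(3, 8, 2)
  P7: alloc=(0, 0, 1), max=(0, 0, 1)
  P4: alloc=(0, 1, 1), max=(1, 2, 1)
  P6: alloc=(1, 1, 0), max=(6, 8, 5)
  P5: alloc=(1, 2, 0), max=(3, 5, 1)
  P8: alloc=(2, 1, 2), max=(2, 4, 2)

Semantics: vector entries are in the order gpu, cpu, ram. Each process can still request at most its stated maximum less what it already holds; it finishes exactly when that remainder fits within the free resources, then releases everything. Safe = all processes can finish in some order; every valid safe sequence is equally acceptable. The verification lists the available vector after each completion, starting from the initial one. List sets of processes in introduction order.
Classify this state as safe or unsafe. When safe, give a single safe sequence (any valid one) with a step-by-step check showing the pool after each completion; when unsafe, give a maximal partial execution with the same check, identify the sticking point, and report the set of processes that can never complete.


The state is UNSAFE.
Key observation: after P2, P4, P5, P7, P8 complete, (6, 6, 4) is the best the pool ever gets, yet each leftover process wants more cpu.
A maximal execution: P2, P4, P5, P7, P8 — then nothing else fits. Step-by-step check:
  pool = (2, 0, 0)
  P2: need (1, 0, 0) fits (2, 0, 0); releases (1, 2, 0), pool now (3, 2, 0)
  P4: need (1, 1, 0) fits (3, 2, 0); releases (0, 1, 1), pool now (3, 3, 1)
  P5: need (2, 3, 1) fits (3, 3, 1); releases (1, 2, 0), pool now (4, 5, 1)
  P7: need (0, 0, 0) fits (4, 5, 1); releases (0, 0, 1), pool now (4, 5, 2)
  P8: need (0, 3, 0) fits (4, 5, 2); releases (2, 1, 2), pool now (6, 6, 4)
  blocked: P0 wants (3, 7, 0), pool (6, 6, 4) — not enough cpu
  blocked: P6 wants (5, 7, 5), pool (6, 6, 4) — not enough cpu and ram
Never able to finish: P0 and P6.


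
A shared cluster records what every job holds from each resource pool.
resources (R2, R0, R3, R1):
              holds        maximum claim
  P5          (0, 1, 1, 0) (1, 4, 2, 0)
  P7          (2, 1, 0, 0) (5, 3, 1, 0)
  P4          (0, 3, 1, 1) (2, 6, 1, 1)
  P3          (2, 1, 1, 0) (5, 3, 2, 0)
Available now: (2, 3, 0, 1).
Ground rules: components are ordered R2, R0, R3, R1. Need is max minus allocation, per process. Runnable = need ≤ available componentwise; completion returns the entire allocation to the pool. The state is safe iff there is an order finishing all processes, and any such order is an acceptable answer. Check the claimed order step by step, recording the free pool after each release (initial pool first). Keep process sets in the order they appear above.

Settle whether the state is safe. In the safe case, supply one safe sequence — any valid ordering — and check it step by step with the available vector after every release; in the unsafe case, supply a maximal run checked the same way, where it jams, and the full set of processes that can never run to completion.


UNSAFE — no complete ordering exists.
Key observation: after P4, P5 complete, (2, 7, 2, 2) is the best the pool ever gets, yet each leftover process wants more R2.
The run P4, P5 cannot be extended any further. Verifying each step:
  pool = (2, 3, 0, 1)
  run P4 (needs (2, 3, 0, 0), free (2, 3, 0, 1)); after release of (0, 3, 1, 1) the pool is (2, 6, 1, 2)
  run P5 (needs (1, 3, 1, 0), free (2, 6, 1, 2)); after release of (0, 1, 1, 0) the pool is (2, 7, 2, 2)
  P7 cannot run: need (3, 2, 1, 0) vs free (2, 7, 2, 2) (insufficient R2)
  P3 cannot run: need (3, 2, 1, 0) vs free (2, 7, 2, 2) (insufficient R2)
Permanently blocked: P7 and P3.


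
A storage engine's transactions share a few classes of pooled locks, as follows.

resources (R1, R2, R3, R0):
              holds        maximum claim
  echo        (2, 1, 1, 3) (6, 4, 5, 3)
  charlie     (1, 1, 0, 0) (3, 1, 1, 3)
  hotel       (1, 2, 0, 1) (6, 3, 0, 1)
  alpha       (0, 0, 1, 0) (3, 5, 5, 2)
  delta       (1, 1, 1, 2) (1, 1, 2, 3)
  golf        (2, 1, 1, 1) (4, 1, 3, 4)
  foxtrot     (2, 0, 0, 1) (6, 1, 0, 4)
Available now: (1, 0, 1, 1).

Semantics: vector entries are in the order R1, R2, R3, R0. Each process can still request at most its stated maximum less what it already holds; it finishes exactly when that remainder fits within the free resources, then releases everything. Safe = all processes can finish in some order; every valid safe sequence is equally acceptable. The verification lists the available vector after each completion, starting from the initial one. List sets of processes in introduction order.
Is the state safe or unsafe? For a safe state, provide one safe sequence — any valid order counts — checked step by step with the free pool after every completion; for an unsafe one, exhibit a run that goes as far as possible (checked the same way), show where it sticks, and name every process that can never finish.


The state is UNSAFE.
Key observation: delta, golf, foxtrot, charlie, hotel can finish, but then (8, 5, 3, 6) is all there is, and the blocked group's R3 demands exceed it.
A maximal execution: delta, golf, foxtrot, charlie, hotel — then nothing else fits. Verifying each step:
  pool = (1, 0, 1, 1)
  run delta (needs (0, 0, 1, 1), free (1, 0, 1, 1)); after release of (1, 1, 1, 2) the pool is (2, 1, 2, 3)
  run golf (needs (2, 0, 2, 3), free (2, 1, 2, 3)); after release of (2, 1, 1, 1) the pool is (4, 2, 3, 4)
  run foxtrot (needs (4, 1, 0, 3), free (4, 2, 3, 4)); after release of (2, 0, 0, 1) the pool is (6, 2, 3, 5)
  run charlie (needs (2, 0, 1, 3), free (6, 2, 3, 5)); after release of (1, 1, 0, 0) the pool is (7, 3, 3, 5)
  run hotel (needs (5, 1, 0, 0), free (7, 3, 3, 5)); after release of (1, 2, 0, 1) the pool is (8, 5, 3, 6)
  blocked: echo wants (4, 3, 4, 0), pool (8, 5, 3, 6) — not enough R3
  blocked: alpha wants (3, 5, 4, 2), pool (8, 5, 3, 6) — not enough R3
Permanently blocked: echo and alpha.


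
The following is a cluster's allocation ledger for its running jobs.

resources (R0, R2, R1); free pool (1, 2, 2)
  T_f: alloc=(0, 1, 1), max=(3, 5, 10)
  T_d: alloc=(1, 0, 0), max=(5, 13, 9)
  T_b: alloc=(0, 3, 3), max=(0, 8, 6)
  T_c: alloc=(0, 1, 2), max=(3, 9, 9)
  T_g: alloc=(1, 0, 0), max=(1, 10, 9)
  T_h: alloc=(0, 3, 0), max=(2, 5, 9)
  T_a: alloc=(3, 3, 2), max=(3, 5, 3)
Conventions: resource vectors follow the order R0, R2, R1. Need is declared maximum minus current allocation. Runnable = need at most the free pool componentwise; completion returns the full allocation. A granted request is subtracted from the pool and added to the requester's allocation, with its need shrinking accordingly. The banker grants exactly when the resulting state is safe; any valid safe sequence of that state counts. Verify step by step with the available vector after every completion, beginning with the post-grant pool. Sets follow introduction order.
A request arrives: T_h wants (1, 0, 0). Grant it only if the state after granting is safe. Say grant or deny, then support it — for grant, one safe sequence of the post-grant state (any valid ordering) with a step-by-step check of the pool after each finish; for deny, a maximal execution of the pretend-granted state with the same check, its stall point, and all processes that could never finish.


GRANT: granting preserves safety; a valid post-grant sequence is T_a, T_b, T_c, T_h, T_g, T_f, T_d.
Key observation: granting shrinks the pool to (0, 2, 2), yet T_a still fits and the chain goes through.
Step-by-step check of the post-grant state:
  pool = (0, 2, 2)
  T_a: need (0, 2, 1) fits (0, 2, 2); releases (3, 3, 2), pool now (3, 5, 4)
  T_b: need (0, 5, 3) fits (3, 5, 4); releases (0, 3, 3), pool now (3, 8, 7)
  T_c: need (3, 8, 7) fits (3, 8, 7); releases (0, 1, 2), pool now (3, 9, 9)
  T_h: need (1, 2, 9) fits (3, 9, 9); releases (1, 3, 0), pool now (4, 12, 9)
  T_g: need (0, 10, 9) fits (4, 12, 9); releases (1, 0, 0), pool now (5, 12, 9)
  T_f: need (3, 4, 9) fits (5, 12, 9); releases (0, 1, 1), pool now (5, 13, 10)
  T_d: need (4, 13, 9) fits (5, 13, 10); releases (1, 0, 0), pool now (6, 13, 10)


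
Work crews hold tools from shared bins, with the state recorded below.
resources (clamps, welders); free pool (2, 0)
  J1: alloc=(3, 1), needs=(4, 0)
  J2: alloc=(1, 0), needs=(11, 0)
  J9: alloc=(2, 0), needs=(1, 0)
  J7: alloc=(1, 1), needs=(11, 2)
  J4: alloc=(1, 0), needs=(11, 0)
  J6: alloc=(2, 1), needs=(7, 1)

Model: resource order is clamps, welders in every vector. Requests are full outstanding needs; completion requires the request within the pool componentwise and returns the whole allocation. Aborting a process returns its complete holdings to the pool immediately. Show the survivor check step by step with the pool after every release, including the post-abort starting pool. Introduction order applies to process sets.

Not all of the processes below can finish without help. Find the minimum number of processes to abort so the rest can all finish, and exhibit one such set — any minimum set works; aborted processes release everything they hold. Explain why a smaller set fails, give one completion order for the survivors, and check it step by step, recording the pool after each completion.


The answer: abort J2 and J4.
Key observation: J7 was stuck for good until J2 and J4 gave back (2, 0); in the order shown it finishes at step 4.
No one abort is enough; case by case: J1 alone leaves J2 blocked (short on clamps); J2 alone leaves J7 blocked (short on clamps); J9 alone leaves J2 blocked (short on clamps); J7 alone leaves J2 blocked (short on clamps); J4 alone leaves J2 blocked (short on clamps); J6 alone leaves J2 blocked (short on clamps).
Survivors finish in the order: J9, J1, J6, J7. Check, step by step (pool after the aborts first):
  pool = (4, 0)
  J9 needs (1, 0) <= (4, 0) -> finishes; pool += (2, 0) = (6, 0)
  J1 needs (4, 0) <= (6, 0) -> finishes; pool += (3, 1) = (9, 1)
  J6 needs (7, 1) <= (9, 1) -> finishes; pool += (2, 1) = (11, 2)
  J7 needs (11, 2) <= (11, 2) -> finishes; pool += (1, 1) = (12, 3)


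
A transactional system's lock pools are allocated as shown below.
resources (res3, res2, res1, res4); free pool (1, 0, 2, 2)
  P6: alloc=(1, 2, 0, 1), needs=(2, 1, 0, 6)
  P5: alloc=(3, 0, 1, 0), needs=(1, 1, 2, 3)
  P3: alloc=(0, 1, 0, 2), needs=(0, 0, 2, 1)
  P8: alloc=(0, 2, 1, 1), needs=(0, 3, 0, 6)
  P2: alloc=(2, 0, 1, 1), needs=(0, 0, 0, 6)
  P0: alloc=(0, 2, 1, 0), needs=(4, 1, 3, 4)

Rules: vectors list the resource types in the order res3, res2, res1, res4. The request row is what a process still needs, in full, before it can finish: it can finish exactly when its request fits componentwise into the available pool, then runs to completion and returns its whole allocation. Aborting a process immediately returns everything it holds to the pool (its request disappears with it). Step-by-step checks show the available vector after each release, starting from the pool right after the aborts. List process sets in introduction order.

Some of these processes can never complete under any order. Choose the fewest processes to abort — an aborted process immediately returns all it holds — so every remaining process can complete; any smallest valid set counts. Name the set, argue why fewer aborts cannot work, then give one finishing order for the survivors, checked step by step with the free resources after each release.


Minimum abort set: P8 and P2.
Key observation: P6 had no path to completion before; after the abort of P8 and P2 ((2, 2, 2, 2) returned), step 3 is where it fits.
Minimality, checking each single-abort alternative: P6 alone leaves P8 blocked (short on res4); P5 alone leaves P6 blocked (short on res4); P3 alone leaves P6 blocked (short on res4); P8 alone leaves P6 blocked (short on res4); P2 alone leaves P6 blocked (short on res4); P0 alone leaves P6 blocked (short on res4).
The survivors complete as P3, P5, P6, P0. Walking it through (starting from the post-abort pool):
  pool = (3, 2, 4, 4)
  P3 needs (0, 0, 2, 1) <= (3, 2, 4, 4) -> finishes; pool += (0, 1, 0, 2) = (3, 3, 4, 6)
  P5 needs (1, 1, 2, 3) <= (3, 3, 4, 6) -> finishes; pool += (3, 0, 1, 0) = (6, 3, 5, 6)
  P6 needs (2, 1, 0, 6) <= (6, 3, 5, 6) -> finishes; pool += (1, 2, 0, 1) = (7, 5, 5, 7)
  P0 needs (4, 1, 3, 4) <= (7, 5, 5, 7) -> finishes; pool += (0, 2, 1, 0) = (7, 7, 6, 7)


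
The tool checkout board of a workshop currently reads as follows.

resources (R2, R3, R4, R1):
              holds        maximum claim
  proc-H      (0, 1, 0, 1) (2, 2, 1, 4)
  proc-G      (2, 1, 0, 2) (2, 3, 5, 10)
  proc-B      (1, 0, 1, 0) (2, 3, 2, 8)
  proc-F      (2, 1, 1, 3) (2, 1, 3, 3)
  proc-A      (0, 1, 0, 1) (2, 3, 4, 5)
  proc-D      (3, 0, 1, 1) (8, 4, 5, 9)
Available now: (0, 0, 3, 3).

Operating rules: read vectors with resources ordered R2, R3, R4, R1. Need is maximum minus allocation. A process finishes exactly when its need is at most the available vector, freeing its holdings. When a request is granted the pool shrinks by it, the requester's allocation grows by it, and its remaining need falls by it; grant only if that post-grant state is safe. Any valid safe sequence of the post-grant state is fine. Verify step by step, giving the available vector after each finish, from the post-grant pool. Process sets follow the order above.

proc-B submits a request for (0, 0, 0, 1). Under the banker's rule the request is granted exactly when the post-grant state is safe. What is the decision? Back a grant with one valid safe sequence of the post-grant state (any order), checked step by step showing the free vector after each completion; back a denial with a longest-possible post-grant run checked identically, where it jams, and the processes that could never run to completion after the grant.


GRANT — the state after the grant stays safe, e.g. via proc-F, proc-H, proc-A, proc-B, proc-G, proc-D.
Key observation: with (0, 0, 3, 2) left after the transfer, proc-F can run at once — the state stays safe.
Step-by-step check of the post-grant state:
  pool = (0, 0, 3, 2)
  run proc-F (needs (0, 0, 2, 0), free (0, 0, 3, 2)); after release of (2, 1, 1, 3) the pool is (2, 1, 4, 5)
  run proc-H (needs (2, 1, 1, 3), free (2, 1, 4, 5)); after release of (0, 1, 0, 1) the pool is (2, 2, 4, 6)
  run proc-A (needs (2, 2, 4, 4), free (2, 2, 4, 6)); after release of (0, 1, 0, 1) the pool is (2, 3, 4, 7)
  run proc-B (needs (1, 3, 1, 7), free (2, 3, 4, 7)); after release of (1, 0, 1, 1) the pool is (3, 3, 5, 8)
  run proc-G (needs (0, 2, 5, 8), free (3, 3, 5, 8)); after release of (2, 1, 0, 2) the pool is (5, 4, 5, 10)
  run proc-D (needs (5, 4, 4, 8), free (5, 4, 5, 10)); after release of (3, 0, 1, 1) the pool is (8, 4, 6, 11)


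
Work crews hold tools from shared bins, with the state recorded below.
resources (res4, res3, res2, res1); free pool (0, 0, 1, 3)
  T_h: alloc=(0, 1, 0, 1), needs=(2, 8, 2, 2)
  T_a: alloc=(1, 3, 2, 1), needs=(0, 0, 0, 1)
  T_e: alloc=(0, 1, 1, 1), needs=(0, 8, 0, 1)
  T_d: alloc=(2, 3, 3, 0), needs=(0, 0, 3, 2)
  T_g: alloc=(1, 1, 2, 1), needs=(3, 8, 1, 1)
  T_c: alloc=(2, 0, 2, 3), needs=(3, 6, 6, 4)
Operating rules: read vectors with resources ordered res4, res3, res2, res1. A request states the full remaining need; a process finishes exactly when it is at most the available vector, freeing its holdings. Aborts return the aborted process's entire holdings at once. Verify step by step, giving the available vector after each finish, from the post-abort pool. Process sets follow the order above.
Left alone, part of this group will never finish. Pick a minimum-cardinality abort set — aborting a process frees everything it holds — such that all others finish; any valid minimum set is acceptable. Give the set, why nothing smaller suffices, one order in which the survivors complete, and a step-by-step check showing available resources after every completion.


Minimum abort set: T_e and T_g.
Key observation: before aborting T_e and T_g, T_h was permanently blocked — no order could ever run it; afterwards it completes at step 4.
Minimality, checking each single-abort alternative: T_h alone leaves T_e blocked (short on res3); T_a alone leaves T_h blocked (short on res3); T_e alone leaves T_h blocked (short on res3); T_d alone leaves T_h blocked (short on res3); T_g alone leaves T_h blocked (short on res3); T_c alone leaves T_h blocked (short on res3).
One survivor order: T_a, T_d, T_c, T_h. Verifying each step (post-abort pool first):
  pool = (1, 2, 4, 5)
  T_a: need (0, 0, 0, 1) fits (1, 2, 4, 5); releases (1, 3, 2, 1), pool now (2, 5, 6, 6)
  T_d: need (0, 0, 3, 2) fits (2, 5, 6, 6); releases (2, 3, 3, 0), pool now (4, 8, 9, 6)
  T_c: need (3, 6, 6, 4) fits (4, 8, 9, 6); releases (2, 0, 2, 3), pool now (6, 8, 11, 9)
  T_h: need (2, 8, 2, 2) fits (6, 8, 11, 9); releases (0, 1, 0, 1), pool now (6, 9, 11, 10)
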